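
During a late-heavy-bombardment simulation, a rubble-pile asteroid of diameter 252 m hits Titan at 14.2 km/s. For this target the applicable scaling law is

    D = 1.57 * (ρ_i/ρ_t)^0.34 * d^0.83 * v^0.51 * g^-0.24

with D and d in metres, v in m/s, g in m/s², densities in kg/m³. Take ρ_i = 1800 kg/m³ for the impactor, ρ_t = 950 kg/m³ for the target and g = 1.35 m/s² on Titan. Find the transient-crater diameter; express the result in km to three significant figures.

D ≈ 23.4 km

In SI units: v = 14200 m/s.
(ρ_i/ρ_t)^0.34 = (1800/950)^0.34 = 1.243
d^0.83 = 252^0.83 = 98.44
v^0.51 = 14200^0.51 = 131.1
g^-0.24 = 1.35^-0.24 = 0.9305
D = 1.57 × 1.243 × 98.44 × 131.1 × 0.9305 = 23435 m
   = 23.43 km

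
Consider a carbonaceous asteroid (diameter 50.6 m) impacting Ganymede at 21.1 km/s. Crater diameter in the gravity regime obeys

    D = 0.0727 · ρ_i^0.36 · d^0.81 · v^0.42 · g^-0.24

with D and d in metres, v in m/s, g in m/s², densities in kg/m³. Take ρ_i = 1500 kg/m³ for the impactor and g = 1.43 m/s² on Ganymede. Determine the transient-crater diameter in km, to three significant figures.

In SI units: v = 21100 m/s.
ρ_i^0.36 = 1500^0.36 = 13.91
d^0.81 = 50.6^0.81 = 24.01
v^0.42 = 21100^0.42 = 65.49
g^-0.24 = 1.43^-0.24 = 0.9177
D = 0.0727 × 13.91 × 24.01 × 65.49 × 0.9177 = 1459 m
   = 1.459 km

D ≈ 1.46 km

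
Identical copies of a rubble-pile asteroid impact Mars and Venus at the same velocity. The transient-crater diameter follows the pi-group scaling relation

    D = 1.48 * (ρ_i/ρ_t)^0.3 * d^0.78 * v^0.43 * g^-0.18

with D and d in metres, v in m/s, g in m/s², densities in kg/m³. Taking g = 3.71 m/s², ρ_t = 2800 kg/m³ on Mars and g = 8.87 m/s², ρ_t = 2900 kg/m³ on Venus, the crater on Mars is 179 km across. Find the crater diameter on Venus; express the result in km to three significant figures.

D ≈ 151 km

The impactor-only factors (d, v, ρ_i) cancel in the ratio, leaving D_Venus/D_Mars = (g_Venus/g_Mars)^-0.18 · (ρ_t,Mars/ρ_t,Venus)^0.3.
(8.87/3.71)^-0.18 = 2.391^-0.18 = 0.8548
(2800/2900)^0.3 = 0.9655^0.3 = 0.9895
Ratio = 0.8548 × 0.9895 = 0.8458
D_Venus = 0.8458 × 179 km = 151 km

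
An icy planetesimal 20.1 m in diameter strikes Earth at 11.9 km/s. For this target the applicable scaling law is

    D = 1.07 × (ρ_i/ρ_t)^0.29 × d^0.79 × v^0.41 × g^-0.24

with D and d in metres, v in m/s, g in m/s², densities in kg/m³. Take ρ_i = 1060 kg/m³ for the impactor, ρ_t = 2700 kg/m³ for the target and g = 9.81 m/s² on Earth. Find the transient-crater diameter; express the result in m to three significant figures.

D ≈ 237 m

In SI units: v = 11900 m/s.
(ρ_i/ρ_t)^0.29 = (1060/2700)^0.29 = 0.7625
d^0.79 = 20.1^0.79 = 10.70
v^0.41 = 11900^0.41 = 46.88
g^-0.24 = 9.81^-0.24 = 0.5781
D = 1.07 × 0.7625 × 10.70 × 46.88 × 0.5781 = 236.6 m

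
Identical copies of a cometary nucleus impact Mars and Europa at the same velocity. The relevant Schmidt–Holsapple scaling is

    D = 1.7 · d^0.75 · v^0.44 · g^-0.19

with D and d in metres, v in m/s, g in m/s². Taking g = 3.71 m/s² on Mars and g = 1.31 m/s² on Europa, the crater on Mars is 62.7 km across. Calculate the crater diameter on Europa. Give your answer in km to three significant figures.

All impactor-dependent factors cancel in the ratio, leaving D_Europa/D_Mars = (g_Europa/g_Mars)^-0.19.
(1.31/3.71)^-0.19 = 0.3531^-0.19 = 1.219
D_Europa = 1.219 × 62.7 km = 76.4 km

D ≈ 76.4 km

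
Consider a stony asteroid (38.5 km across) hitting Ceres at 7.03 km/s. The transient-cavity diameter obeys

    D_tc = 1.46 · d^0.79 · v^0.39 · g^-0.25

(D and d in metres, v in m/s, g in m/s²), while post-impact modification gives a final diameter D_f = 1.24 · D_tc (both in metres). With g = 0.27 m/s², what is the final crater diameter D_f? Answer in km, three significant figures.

In SI: d = 38500 m, v = 7030 m/s.
d^0.79 = 38500^0.79 = 4193
v^0.39 = 7030^0.39 = 31.65
g^-0.25 = 0.27^-0.25 = 1.387
D_tc = 1.46 × 4193 × 31.65 × 1.387 = 2.687 × 10^5 m
D_f = 1.24 × 2.687 × 10^5 = 3.332 × 10^5 m
     = 333.2 km

D_f ≈ 333 km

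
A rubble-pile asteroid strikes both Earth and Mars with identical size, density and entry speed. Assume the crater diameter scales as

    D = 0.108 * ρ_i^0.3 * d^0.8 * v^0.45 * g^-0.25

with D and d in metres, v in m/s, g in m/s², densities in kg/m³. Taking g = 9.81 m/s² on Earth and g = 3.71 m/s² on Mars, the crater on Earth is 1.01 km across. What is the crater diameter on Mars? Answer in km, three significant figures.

All impactor-dependent factors cancel in the ratio, leaving D_Mars/D_Earth = (g_Mars/g_Earth)^-0.25.
(3.71/9.81)^-0.25 = 0.3782^-0.25 = 1.275
D_Mars = 1.275 × 1.01 km = 1.29 km

D ≈ 1.29 km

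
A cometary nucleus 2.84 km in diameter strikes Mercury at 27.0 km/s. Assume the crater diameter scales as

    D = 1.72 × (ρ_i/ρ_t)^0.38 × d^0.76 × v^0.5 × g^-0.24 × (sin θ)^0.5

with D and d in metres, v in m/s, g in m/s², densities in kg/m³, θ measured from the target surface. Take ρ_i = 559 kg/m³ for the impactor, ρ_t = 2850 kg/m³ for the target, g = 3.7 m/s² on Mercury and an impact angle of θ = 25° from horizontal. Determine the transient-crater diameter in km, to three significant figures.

In SI units: d = 2840 m, v = 27000 m/s.
(ρ_i/ρ_t)^0.38 = (559/2850)^0.38 = 0.5385
d^0.76 = 2840^0.76 = 421.2
v^0.5 = 27000^0.5 = 164.3
g^-0.24 = 3.7^-0.24 = 0.7305
(sin 25°)^0.5 = 0.4226^0.5 = 0.6501
D = 1.72 × 0.5385 × 421.2 × 164.3 × 0.7305 × 0.6501 = 30440 m
   = 30.44 km

D ≈ 30.4 km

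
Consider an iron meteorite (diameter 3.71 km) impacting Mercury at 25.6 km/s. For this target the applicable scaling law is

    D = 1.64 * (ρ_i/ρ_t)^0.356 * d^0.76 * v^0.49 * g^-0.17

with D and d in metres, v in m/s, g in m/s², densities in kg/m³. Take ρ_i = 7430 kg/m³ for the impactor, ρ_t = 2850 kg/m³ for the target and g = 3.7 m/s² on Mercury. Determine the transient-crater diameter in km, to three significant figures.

In SI units: d = 3710 m, v = 25600 m/s.
(ρ_i/ρ_t)^0.356 = (7430/2850)^0.356 = 1.407
d^0.76 = 3710^0.76 = 516.1
v^0.49 = 25600^0.49 = 144.6
g^-0.17 = 3.7^-0.17 = 0.8006
D = 1.64 × 1.407 × 516.1 × 144.6 × 0.8006 = 1.379 × 10^5 m
   = 137.9 km

D ≈ 138 km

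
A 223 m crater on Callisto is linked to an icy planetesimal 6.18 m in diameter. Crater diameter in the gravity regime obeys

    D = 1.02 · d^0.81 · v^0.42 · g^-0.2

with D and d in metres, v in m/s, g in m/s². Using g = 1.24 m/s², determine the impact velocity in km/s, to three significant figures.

Rearranging for v: v = [D / (1.02 · 6.18^0.81 · 1.24^-0.2)]^(1/0.42).
6.18^0.81 = 4.372
1.24^-0.2 = 0.9579
Denominator = 1.02 × 4.372 × 0.9579 = 4.272
D / 4.272 = 223 / 4.272 = 52.20
v = 52.20^(1/0.42) = 52.20^2.381 = 12296 m/s

v ≈ 12.3 km/s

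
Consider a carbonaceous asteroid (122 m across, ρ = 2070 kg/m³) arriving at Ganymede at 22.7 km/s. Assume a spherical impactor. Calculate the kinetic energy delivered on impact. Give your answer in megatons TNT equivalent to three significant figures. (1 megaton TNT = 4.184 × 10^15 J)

v = 22700 m/s.
Mass m = (π/6) ρ d³ = (π/6) × 2070 × (122)³ = 1.968 × 10^9 kg
E = ½ m v² = 0.5 × 1.968 × 10^9 × (22700)² = 5.070 × 10^17 J
   = 5.070 × 10^17 / 4.184×10^15 = 121.2 Mt

E ≈ 121 Mt TNT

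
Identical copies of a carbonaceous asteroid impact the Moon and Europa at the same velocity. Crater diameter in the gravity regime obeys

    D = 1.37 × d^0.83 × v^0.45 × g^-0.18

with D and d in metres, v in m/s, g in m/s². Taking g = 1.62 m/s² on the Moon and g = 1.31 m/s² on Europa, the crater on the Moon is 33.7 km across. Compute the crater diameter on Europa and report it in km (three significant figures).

D ≈ 35.0 km

All impactor-dependent factors cancel in the ratio, leaving D_Europa/D_Moon = (g_Europa/g_Moon)^-0.18.
(1.31/1.62)^-0.18 = 0.8086^-0.18 = 1.039
D_Europa = 1.039 × 33.7 km = 35.0 km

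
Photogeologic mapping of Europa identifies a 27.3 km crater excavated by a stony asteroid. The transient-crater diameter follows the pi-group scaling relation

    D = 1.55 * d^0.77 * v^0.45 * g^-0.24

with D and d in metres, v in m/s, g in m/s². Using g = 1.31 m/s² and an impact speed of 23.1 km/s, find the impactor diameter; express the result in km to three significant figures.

d ≈ 1.00 km

Rearranging for d: d = [D / (1.55 · 23100^0.45 · 1.31^-0.24)]^(1/0.77).
D = 27300 m.
23100^0.45 = 91.97
1.31^-0.24 = 0.9372
Denominator = 1.55 × 91.97 × 0.9372 = 133.6
D / 133.6 = 27300 / 133.6 = 204.3
d = 204.3^(1/0.77) = 204.3^1.2987 = 1001 m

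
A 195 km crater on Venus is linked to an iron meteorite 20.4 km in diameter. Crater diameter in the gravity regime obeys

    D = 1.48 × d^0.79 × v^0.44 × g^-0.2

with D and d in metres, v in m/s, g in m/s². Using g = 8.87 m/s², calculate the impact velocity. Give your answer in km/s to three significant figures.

v ≈ 21.3 km/s

Rearranging for v: v = [D / (1.48 · 20400^0.79 · 8.87^-0.2)]^(1/0.44).
D = 195000 m.
20400^0.79 = 2539
8.87^-0.2 = 0.6463
Denominator = 1.48 × 2539 × 0.6463 = 2429
D / 2429 = 195000 / 2429 = 80.28
v = 80.28^(1/0.44) = 80.28^2.2727 = 21311 m/s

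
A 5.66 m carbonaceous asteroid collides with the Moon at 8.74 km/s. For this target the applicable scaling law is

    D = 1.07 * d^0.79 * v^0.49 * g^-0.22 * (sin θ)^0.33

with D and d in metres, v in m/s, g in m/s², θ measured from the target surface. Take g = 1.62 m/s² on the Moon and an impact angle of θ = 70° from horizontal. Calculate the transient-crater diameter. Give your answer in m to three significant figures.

D ≈ 317 m

In SI units: v = 8740 m/s.
d^0.79 = 5.66^0.79 = 3.933
v^0.49 = 8740^0.49 = 85.38
g^-0.22 = 1.62^-0.22 = 0.8993
(sin 70°)^0.33 = 0.9397^0.33 = 0.9797
D = 1.07 × 3.933 × 85.38 × 0.8993 × 0.9797 = 316.6 m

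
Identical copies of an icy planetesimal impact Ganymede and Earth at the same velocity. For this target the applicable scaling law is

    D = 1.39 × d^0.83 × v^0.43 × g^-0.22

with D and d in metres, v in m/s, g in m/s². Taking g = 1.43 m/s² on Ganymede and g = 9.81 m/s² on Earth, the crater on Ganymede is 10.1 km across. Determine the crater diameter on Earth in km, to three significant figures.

All impactor-dependent factors cancel in the ratio, leaving D_Earth/D_Ganymede = (g_Earth/g_Ganymede)^-0.22.
(9.81/1.43)^-0.22 = 6.860^-0.22 = 0.6546
D_Earth = 0.6546 × 10.1 km = 6.61 km

D ≈ 6.61 km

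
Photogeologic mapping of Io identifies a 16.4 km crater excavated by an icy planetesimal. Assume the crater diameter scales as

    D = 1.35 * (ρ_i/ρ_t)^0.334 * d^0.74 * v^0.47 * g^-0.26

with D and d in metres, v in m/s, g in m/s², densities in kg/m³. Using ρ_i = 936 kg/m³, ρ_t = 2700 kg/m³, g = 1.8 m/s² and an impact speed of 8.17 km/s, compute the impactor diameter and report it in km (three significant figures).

d ≈ 2.15 km

Rearranging for d: d = [D / (1.35 · (936/2700)^0.334 · 8170^0.47 · 1.8^-0.26)]^(1/0.74).
D = 16400 m.
(936/2700)^0.334 = 0.7020
8170^0.47 = 68.98
1.8^-0.26 = 0.8583
Denominator = 1.35 × 0.7020 × 68.98 × 0.8583 = 56.11
D / 56.11 = 16400 / 56.11 = 292.3
d = 292.3^(1/0.74) = 292.3^1.3514 = 2149 m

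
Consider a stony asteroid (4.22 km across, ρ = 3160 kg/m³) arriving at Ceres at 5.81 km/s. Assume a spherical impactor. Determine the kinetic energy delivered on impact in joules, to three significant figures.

d = 4220 m; v = 5810 m/s.
Mass m = (π/6) ρ d³ = (π/6) × 3160 × (4220)³ = 1.243 × 10^14 kg
E = ½ m v² = 0.5 × 1.243 × 10^14 × (5810)² = 2.098 × 10^21 J

E ≈ 2.10 × 10^21 J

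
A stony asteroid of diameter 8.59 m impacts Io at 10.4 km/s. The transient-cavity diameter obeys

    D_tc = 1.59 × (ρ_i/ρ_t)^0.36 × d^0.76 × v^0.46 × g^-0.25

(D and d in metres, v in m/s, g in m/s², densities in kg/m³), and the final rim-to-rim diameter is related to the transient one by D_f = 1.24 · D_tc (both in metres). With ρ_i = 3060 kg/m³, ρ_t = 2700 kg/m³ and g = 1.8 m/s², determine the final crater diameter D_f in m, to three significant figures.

D_f ≈ 643 m

v = 10400 m/s.
(ρ_i/ρ_t)^0.36 = (3060/2700)^0.36 = 1.046
d^0.76 = 8.59^0.76 = 5.127
v^0.46 = 10400^0.46 = 70.44
g^-0.25 = 1.8^-0.25 = 0.8633
D_tc = 1.59 × 1.046 × 5.127 × 70.44 × 0.8633 = 518.5 m
D_f = 1.24 × 518.5 = 642.9 m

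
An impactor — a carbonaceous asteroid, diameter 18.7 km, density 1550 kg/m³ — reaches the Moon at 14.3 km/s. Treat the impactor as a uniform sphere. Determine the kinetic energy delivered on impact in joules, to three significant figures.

E ≈ 5.43 × 10^23 J

d = 18700 m; v = 14300 m/s.
Mass m = (π/6) ρ d³ = (π/6) × 1550 × (18700)³ = 5.307 × 10^15 kg
E = ½ m v² = 0.5 × 5.307 × 10^15 × (14300)² = 5.426 × 10^23 J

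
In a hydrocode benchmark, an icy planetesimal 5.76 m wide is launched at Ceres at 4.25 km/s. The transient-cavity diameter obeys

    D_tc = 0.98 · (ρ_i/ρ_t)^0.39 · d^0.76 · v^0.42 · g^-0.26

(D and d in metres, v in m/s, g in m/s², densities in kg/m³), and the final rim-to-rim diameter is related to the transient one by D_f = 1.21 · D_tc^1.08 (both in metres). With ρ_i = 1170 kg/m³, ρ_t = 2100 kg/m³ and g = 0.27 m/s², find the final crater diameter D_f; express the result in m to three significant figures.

v = 4250 m/s.
(ρ_i/ρ_t)^0.39 = (1170/2100)^0.39 = 0.7960
d^0.76 = 5.76^0.76 = 3.784
v^0.42 = 4250^0.42 = 33.41
g^-0.26 = 0.27^-0.26 = 1.406
D_tc = 0.98 × 0.7960 × 3.784 × 33.41 × 1.406 = 138.7 m
D_f = 1.21 × (138.7)^1.08 = 249.0 m

D_f ≈ 249 m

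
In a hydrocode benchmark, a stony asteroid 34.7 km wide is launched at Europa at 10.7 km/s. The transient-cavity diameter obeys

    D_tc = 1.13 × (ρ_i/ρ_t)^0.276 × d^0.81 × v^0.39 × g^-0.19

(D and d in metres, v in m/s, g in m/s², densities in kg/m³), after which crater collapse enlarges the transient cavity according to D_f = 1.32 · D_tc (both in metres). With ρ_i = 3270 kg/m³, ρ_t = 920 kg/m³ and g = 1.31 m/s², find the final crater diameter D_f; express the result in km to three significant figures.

In SI: d = 34700 m, v = 10700 m/s.
(ρ_i/ρ_t)^0.276 = (3270/920)^0.276 = 1.419
d^0.81 = 34700^0.81 = 4761
v^0.39 = 10700^0.39 = 37.28
g^-0.19 = 1.31^-0.19 = 0.9500
D_tc = 1.13 × 1.419 × 4761 × 37.28 × 0.9500 = 2.704 × 10^5 m
D_f = 1.32 × 2.704 × 10^5 = 3.569 × 10^5 m
     = 356.9 km

D_f ≈ 357 km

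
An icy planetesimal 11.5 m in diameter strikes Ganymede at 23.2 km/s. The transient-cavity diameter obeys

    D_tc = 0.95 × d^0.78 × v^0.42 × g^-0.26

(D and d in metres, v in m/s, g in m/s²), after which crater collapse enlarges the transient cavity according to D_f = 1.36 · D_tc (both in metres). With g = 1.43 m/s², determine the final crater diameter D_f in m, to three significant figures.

D_f ≈ 539 m

v = 23200 m/s.
d^0.78 = 11.5^0.78 = 6.720
v^0.42 = 23200^0.42 = 68.16
g^-0.26 = 1.43^-0.26 = 0.9112
D_tc = 0.95 × 6.720 × 68.16 × 0.9112 = 396.5 m
D_f = 1.36 × 396.5 = 539.2 m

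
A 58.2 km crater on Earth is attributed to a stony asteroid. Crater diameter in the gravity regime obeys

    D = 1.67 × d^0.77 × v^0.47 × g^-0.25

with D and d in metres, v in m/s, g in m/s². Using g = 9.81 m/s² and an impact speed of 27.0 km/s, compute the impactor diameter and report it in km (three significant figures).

Rearranging for d: d = [D / (1.67 · 27000^0.47 · 9.81^-0.25)]^(1/0.77).
D = 58200 m.
27000^0.47 = 121.0
9.81^-0.25 = 0.5650
Denominator = 1.67 × 121.0 × 0.5650 = 114.2
D / 114.2 = 58200 / 114.2 = 509.6
d = 509.6^(1/0.77) = 509.6^1.2987 = 3280 m

d ≈ 3.28 km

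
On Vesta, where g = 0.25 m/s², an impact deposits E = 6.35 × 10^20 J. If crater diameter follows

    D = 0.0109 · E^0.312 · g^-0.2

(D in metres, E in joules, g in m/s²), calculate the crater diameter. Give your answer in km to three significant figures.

D ≈ 44.5 km

E^0.312 = (6.35 × 10^20)^0.312 = 3.094 × 10^6
g^-0.2 = 0.25^-0.2 = 1.320
D = 0.0109 × 3.094 × 10^6 × 1.320 = 44516 m
   = 44.52 km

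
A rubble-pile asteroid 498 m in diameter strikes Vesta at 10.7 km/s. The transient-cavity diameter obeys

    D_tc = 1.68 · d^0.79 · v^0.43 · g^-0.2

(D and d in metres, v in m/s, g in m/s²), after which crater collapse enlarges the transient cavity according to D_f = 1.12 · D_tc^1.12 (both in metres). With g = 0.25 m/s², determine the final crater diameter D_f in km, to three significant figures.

v = 10700 m/s.
d^0.79 = 498^0.79 = 135.1
v^0.43 = 10700^0.43 = 54.03
g^-0.2 = 0.25^-0.2 = 1.320
D_tc = 1.68 × 135.1 × 54.03 × 1.320 = 16190 m
D_f = 1.12 × (16190)^1.12 = 58020 m
     = 58.02 km

D_f ≈ 58.0 km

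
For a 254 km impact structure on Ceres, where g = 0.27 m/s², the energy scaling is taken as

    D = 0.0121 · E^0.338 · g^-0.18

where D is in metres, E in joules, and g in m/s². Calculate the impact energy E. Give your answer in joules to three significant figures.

Rearranging: E = [D / (0.0121 · g^-0.18)]^(1/0.338).
D = 254000 m.
g^-0.18 = 0.27^-0.18 = 1.266
D / (0.0121 × 1.266) = 254000 / (0.01532) = 1.658 × 10^7
E = (1.658 × 10^7)^2.9586 = 2.290 × 10^21 J

E ≈ 2.29 × 10^21 J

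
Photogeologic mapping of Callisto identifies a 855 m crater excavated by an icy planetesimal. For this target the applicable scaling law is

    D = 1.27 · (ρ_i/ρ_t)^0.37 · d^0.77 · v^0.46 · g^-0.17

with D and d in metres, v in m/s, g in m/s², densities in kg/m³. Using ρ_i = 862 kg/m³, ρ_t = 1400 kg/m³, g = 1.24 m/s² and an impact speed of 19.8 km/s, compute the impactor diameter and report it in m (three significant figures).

d ≈ 16.9 m

Rearranging for d: d = [D / (1.27 · (862/1400)^0.37 · 19800^0.46 · 1.24^-0.17)]^(1/0.77).
(862/1400)^0.37 = 0.8357
19800^0.46 = 94.73
1.24^-0.17 = 0.9641
Denominator = 1.27 × 0.8357 × 94.73 × 0.9641 = 96.93
D / 96.93 = 855 / 96.93 = 8.821
d = 8.821^(1/0.77) = 8.821^1.2987 = 16.90 m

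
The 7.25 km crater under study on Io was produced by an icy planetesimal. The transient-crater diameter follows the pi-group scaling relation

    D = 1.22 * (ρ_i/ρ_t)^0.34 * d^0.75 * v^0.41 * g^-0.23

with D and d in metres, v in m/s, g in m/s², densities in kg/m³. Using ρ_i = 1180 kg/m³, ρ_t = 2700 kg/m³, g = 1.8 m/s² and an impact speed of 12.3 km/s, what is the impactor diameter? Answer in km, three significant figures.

Rearranging for d: d = [D / (1.22 · (1180/2700)^0.34 · 12300^0.41 · 1.8^-0.23)]^(1/0.75).
D = 7250 m.
(1180/2700)^0.34 = 0.7547
12300^0.41 = 47.52
1.8^-0.23 = 0.8735
Denominator = 1.22 × 0.7547 × 47.52 × 0.8735 = 38.22
D / 38.22 = 7250 / 38.22 = 189.7
d = 189.7^(1/0.75) = 189.7^1.3333 = 1090 m

d ≈ 1.09 km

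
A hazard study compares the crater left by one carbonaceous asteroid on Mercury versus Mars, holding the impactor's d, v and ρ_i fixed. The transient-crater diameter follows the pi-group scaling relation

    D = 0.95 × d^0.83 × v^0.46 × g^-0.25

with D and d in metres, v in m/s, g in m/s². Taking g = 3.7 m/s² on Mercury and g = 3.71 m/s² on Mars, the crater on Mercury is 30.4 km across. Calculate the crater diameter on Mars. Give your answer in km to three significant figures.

D ≈ 30.4 km

All impactor-dependent factors cancel in the ratio, leaving D_Mars/D_Mercury = (g_Mars/g_Mercury)^-0.25.
(3.71/3.7)^-0.25 = 1.003^-0.25 = 0.9993
D_Mars = 0.9993 × 30.4 km = 30.4 km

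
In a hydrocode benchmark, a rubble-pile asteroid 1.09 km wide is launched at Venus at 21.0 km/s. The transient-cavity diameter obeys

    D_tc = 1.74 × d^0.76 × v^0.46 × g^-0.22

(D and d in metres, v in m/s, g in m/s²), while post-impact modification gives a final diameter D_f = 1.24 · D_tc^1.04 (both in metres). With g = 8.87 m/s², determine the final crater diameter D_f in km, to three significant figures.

In SI: d = 1090 m, v = 21000 m/s.
d^0.76 = 1090^0.76 = 203.4
v^0.46 = 21000^0.46 = 97.32
g^-0.22 = 8.87^-0.22 = 0.6187
D_tc = 1.74 × 203.4 × 97.32 × 0.6187 = 21310 m
D_f = 1.24 × (21310)^1.04 = 39368 m
     = 39.37 km

D_f ≈ 39.4 km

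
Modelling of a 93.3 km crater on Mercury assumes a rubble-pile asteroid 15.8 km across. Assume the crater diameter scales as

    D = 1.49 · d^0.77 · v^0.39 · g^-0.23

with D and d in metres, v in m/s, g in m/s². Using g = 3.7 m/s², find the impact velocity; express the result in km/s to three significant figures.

Rearranging for v: v = [D / (1.49 · 15800^0.77 · 3.7^-0.23)]^(1/0.39).
D = 93300 m.
15800^0.77 = 1710
3.7^-0.23 = 0.7401
Denominator = 1.49 × 1710 × 0.7401 = 1886
D / 1886 = 93300 / 1886 = 49.47
v = 49.47^(1/0.39) = 49.47^2.5641 = 22104 m/s

v ≈ 22.1 km/s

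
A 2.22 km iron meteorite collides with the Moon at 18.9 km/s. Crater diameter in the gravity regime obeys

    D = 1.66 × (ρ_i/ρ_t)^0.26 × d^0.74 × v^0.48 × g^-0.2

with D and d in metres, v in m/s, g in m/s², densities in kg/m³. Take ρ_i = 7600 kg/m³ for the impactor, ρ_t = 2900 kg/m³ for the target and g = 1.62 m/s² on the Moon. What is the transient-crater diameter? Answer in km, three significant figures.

D ≈ 65.5 km

In SI units: d = 2220 m, v = 18900 m/s.
(ρ_i/ρ_t)^0.26 = (7600/2900)^0.26 = 1.285
d^0.74 = 2220^0.74 = 299.4
v^0.48 = 18900^0.48 = 112.9
g^-0.2 = 1.62^-0.2 = 0.9080
D = 1.66 × 1.285 × 299.4 × 112.9 × 0.9080 = 65470 m
   = 65.47 km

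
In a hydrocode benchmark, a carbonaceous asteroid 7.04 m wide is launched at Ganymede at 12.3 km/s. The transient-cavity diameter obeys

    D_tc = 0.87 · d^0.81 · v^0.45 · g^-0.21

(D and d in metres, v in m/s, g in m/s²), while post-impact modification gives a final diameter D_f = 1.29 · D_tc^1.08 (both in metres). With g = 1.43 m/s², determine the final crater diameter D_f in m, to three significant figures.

D_f ≈ 549 m

v = 12300 m/s.
d^0.81 = 7.04^0.81 = 4.859
v^0.45 = 12300^0.45 = 69.26
g^-0.21 = 1.43^-0.21 = 0.9276
D_tc = 0.87 × 4.859 × 69.26 × 0.9276 = 271.6 m
D_f = 1.29 × (271.6)^1.08 = 548.6 m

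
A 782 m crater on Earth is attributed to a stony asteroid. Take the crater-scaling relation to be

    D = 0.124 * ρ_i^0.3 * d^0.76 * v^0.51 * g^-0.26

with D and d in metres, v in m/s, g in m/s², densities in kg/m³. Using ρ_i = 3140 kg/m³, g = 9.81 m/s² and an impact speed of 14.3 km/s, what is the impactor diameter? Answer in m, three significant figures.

Rearranging for d: d = [D / (0.124 · 3140^0.3 · 14300^0.51 · 9.81^-0.26)]^(1/0.76).
3140^0.3 = 11.20
14300^0.51 = 131.6
9.81^-0.26 = 0.5523
Denominator = 0.124 × 11.20 × 131.6 × 0.5523 = 100.9
D / 100.9 = 782 / 100.9 = 7.750
d = 7.750^(1/0.76) = 7.750^1.3158 = 14.80 m

d ≈ 14.8 m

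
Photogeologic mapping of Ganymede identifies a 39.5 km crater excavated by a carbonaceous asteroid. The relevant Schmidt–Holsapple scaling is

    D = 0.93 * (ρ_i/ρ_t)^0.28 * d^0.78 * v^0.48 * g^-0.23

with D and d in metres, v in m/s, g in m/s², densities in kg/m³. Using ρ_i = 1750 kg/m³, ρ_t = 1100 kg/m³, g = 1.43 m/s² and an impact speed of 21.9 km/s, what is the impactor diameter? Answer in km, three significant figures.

d ≈ 1.72 km

Rearranging for d: d = [D / (0.93 · (1750/1100)^0.28 · 21900^0.48 · 1.43^-0.23)]^(1/0.78).
D = 39500 m.
(1750/1100)^0.28 = 1.139
21900^0.48 = 121.2
1.43^-0.23 = 0.9210
Denominator = 0.93 × 1.139 × 121.2 × 0.9210 = 118.2
D / 118.2 = 39500 / 118.2 = 334.2
d = 334.2^(1/0.78) = 334.2^1.2821 = 1722 m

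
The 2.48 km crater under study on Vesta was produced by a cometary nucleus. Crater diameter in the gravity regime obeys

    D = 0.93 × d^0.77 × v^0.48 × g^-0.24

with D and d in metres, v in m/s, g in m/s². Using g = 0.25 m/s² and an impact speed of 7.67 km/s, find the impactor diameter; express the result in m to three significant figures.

Rearranging for d: d = [D / (0.93 · 7670^0.48 · 0.25^-0.24)]^(1/0.77).
D = 2480 m.
7670^0.48 = 73.23
0.25^-0.24 = 1.395
Denominator = 0.93 × 73.23 × 1.395 = 95.00
D / 95.00 = 2480 / 95.00 = 26.11
d = 26.11^(1/0.77) = 26.11^1.2987 = 69.18 m

d ≈ 69.2 m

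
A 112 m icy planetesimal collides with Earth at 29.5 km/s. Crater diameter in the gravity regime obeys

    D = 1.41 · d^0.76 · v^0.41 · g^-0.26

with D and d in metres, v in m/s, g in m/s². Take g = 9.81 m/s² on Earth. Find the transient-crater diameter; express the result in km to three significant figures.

D ≈ 1.91 km

In SI units: v = 29500 m/s.
d^0.76 = 112^0.76 = 36.09
v^0.41 = 29500^0.41 = 68.02
g^-0.26 = 9.81^-0.26 = 0.5523
D = 1.41 × 36.09 × 68.02 × 0.5523 = 1912 m
   = 1.912 km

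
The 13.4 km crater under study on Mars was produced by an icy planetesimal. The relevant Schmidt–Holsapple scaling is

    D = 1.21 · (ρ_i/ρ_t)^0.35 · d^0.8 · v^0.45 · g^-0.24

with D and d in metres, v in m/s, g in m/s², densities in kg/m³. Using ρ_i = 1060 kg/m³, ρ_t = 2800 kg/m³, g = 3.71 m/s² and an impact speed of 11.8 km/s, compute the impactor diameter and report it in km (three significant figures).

d ≈ 1.32 km

Rearranging for d: d = [D / (1.21 · (1060/2800)^0.35 · 11800^0.45 · 3.71^-0.24)]^(1/0.8).
D = 13400 m.
(1060/2800)^0.35 = 0.7118
11800^0.45 = 67.97
3.71^-0.24 = 0.7300
Denominator = 1.21 × 0.7118 × 67.97 × 0.7300 = 42.73
D / 42.73 = 13400 / 42.73 = 313.6
d = 313.6^(1/0.8) = 313.6^1.25 = 1320 m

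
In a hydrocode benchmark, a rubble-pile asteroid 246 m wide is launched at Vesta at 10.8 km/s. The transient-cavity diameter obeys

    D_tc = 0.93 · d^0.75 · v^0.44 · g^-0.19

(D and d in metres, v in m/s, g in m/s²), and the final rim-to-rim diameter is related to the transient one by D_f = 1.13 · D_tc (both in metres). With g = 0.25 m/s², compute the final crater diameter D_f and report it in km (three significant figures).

v = 10800 m/s.
d^0.75 = 246^0.75 = 62.12
v^0.44 = 10800^0.44 = 59.53
g^-0.19 = 0.25^-0.19 = 1.301
D_tc = 0.93 × 62.12 × 59.53 × 1.301 = 4474 m
D_f = 1.13 × 4474 = 5056 m
     = 5.056 km

D_f ≈ 5.06 km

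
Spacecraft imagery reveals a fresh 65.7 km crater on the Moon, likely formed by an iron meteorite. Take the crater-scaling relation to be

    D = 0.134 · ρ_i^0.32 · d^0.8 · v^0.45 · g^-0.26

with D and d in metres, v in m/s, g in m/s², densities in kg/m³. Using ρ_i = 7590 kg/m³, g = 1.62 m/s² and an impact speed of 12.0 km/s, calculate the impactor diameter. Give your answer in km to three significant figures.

d ≈ 2.16 km

Rearranging for d: d = [D / (0.134 · 7590^0.32 · 12000^0.45 · 1.62^-0.26)]^(1/0.8).
D = 65700 m.
7590^0.32 = 17.45
12000^0.45 = 68.49
1.62^-0.26 = 0.8821
Denominator = 0.134 × 17.45 × 68.49 × 0.8821 = 141.3
D / 141.3 = 65700 / 141.3 = 465.0
d = 465.0^(1/0.8) = 465.0^1.25 = 2159 m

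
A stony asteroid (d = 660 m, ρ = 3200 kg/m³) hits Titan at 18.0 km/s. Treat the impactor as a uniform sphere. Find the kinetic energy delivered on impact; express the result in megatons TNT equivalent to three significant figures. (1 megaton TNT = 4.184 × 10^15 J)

E ≈ 18700 Mt TNT

v = 18000 m/s.
Mass m = (π/6) ρ d³ = (π/6) × 3200 × (660)³ = 4.817 × 10^11 kg
E = ½ m v² = 0.5 × 4.817 × 10^11 × (18000)² = 7.804 × 10^19 J
   = 7.804 × 10^19 / 4.184×10^15 = 18652 Mt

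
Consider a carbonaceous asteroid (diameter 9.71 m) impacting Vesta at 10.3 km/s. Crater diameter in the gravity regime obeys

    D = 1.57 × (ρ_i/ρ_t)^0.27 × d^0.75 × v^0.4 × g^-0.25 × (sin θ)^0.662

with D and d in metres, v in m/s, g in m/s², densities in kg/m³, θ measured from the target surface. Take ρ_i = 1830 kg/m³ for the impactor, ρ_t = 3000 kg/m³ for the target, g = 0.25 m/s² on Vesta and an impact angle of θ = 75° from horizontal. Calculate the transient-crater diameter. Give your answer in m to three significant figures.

D ≈ 421 m

In SI units: v = 10300 m/s.
(ρ_i/ρ_t)^0.27 = (1830/3000)^0.27 = 0.8751
d^0.75 = 9.71^0.75 = 5.501
v^0.4 = 10300^0.4 = 40.28
g^-0.25 = 0.25^-0.25 = 1.414
(sin 75°)^0.662 = 0.9659^0.662 = 0.9773
D = 1.57 × 0.8751 × 5.501 × 40.28 × 1.414 × 0.9773 = 420.7 m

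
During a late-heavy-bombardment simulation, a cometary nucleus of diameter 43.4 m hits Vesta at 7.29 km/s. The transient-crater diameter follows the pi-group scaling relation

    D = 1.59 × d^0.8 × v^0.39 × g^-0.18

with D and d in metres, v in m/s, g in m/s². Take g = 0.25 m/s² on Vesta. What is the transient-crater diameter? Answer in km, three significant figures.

In SI units: v = 7290 m/s.
d^0.8 = 43.4^0.8 = 20.42
v^0.39 = 7290^0.39 = 32.10
g^-0.18 = 0.25^-0.18 = 1.283
D = 1.59 × 20.42 × 32.10 × 1.283 = 1337 m
   = 1.337 km

D ≈ 1.34 km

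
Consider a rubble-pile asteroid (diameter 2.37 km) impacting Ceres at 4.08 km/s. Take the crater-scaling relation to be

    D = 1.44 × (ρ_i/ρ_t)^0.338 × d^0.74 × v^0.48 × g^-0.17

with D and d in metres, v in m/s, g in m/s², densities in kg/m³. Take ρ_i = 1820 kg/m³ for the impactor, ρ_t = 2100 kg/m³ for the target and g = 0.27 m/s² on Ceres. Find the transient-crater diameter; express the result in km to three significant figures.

In SI units: d = 2370 m, v = 4080 m/s.
(ρ_i/ρ_t)^0.338 = (1820/2100)^0.338 = 0.9528
d^0.74 = 2370^0.74 = 314.3
v^0.48 = 4080^0.48 = 54.09
g^-0.17 = 0.27^-0.17 = 1.249
D = 1.44 × 0.9528 × 314.3 × 54.09 × 1.249 = 29133 m
   = 29.13 km

D ≈ 29.1 km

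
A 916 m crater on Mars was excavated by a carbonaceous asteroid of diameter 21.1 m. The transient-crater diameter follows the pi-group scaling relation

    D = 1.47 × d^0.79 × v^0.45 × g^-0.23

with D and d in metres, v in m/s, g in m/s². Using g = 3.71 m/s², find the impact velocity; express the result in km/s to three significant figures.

Rearranging for v: v = [D / (1.47 · 21.1^0.79 · 3.71^-0.23)]^(1/0.45).
21.1^0.79 = 11.12
3.71^-0.23 = 0.7397
Denominator = 1.47 × 11.12 × 0.7397 = 12.09
D / 12.09 = 916 / 12.09 = 75.77
v = 75.77^(1/0.45) = 75.77^2.2222 = 15018 m/s

v ≈ 15.0 km/s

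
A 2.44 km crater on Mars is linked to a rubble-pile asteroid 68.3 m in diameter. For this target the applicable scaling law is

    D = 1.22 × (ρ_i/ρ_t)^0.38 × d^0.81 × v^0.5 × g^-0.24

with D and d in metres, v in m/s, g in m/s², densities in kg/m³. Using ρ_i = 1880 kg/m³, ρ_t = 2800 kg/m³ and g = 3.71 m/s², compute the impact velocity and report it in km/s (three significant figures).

Rearranging for v: v = [D / (1.22 · (1880/2800)^0.38 · 68.3^0.81 · 3.71^-0.24)]^(1/0.5).
D = 2440 m.
(1880/2800)^0.38 = 0.8595
68.3^0.81 = 30.61
3.71^-0.24 = 0.7300
Denominator = 1.22 × 0.8595 × 30.61 × 0.7300 = 23.43
D / 23.43 = 2440 / 23.43 = 104.1
v = 104.1^(1/0.5) = 104.1^2 = 10837 m/s

v ≈ 10.8 km/s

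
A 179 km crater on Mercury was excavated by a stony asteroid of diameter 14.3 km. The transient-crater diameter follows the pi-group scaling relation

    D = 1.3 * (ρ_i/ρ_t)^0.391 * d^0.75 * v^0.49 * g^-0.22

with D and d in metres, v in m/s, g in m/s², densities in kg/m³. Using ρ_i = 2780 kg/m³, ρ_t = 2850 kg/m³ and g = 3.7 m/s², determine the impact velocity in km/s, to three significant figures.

v ≈ 24.6 km/s

Rearranging for v: v = [D / (1.3 · (2780/2850)^0.391 · 14300^0.75 · 3.7^-0.22)]^(1/0.49).
D = 179000 m.
(2780/2850)^0.391 = 0.9903
14300^0.75 = 1308
3.7^-0.22 = 0.7499
Denominator = 1.3 × 0.9903 × 1308 × 0.7499 = 1263
D / 1263 = 179000 / 1263 = 141.7
v = 141.7^(1/0.49) = 141.7^2.0408 = 24576 m/s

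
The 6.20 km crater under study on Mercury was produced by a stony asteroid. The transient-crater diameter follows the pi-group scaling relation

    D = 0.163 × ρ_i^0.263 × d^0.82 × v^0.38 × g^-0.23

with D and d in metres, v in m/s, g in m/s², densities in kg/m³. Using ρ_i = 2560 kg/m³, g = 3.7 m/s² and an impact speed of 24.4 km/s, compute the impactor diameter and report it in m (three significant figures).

Rearranging for d: d = [D / (0.163 · 2560^0.263 · 24400^0.38 · 3.7^-0.23)]^(1/0.82).
D = 6200 m.
2560^0.263 = 7.877
24400^0.38 = 46.47
3.7^-0.23 = 0.7401
Denominator = 0.163 × 7.877 × 46.47 × 0.7401 = 44.16
D / 44.16 = 6200 / 44.16 = 140.4
d = 140.4^(1/0.82) = 140.4^1.2195 = 415.6 m

d ≈ 416 m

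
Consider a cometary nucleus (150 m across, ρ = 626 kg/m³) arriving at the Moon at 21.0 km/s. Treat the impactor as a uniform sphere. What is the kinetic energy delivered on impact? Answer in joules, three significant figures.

E ≈ 2.44 × 10^17 J

v = 21000 m/s.
Mass m = (π/6) ρ d³ = (π/6) × 626 × (150)³ = 1.106 × 10^9 kg
E = ½ m v² = 0.5 × 1.106 × 10^9 × (21000)² = 2.439 × 10^17 J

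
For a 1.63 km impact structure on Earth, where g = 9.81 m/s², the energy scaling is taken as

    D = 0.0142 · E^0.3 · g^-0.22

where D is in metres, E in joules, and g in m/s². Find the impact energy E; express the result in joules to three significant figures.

Rearranging: E = [D / (0.0142 · g^-0.22)]^(1/0.3).
D = 1630 m.
g^-0.22 = 9.81^-0.22 = 0.6051
D / (0.0142 × 0.6051) = 1630 / (8.592 × 10^-3) = 1.897 × 10^5
E = (1.897 × 10^5)^3.3333 = 3.921 × 10^17 J

E ≈ 3.92 × 10^17 J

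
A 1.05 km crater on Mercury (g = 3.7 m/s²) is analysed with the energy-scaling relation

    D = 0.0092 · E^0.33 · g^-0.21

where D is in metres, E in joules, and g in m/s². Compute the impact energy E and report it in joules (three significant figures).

E ≈ 4.86 × 10^15 J

Rearranging: E = [D / (0.0092 · g^-0.21)]^(1/0.33).
D = 1050 m.
g^-0.21 = 3.7^-0.21 = 0.7598
D / (0.0092 × 0.7598) = 1050 / (6.990 × 10^-3) = 1.502 × 10^5
E = (1.502 × 10^5)^3.0303 = 4.863 × 10^15 J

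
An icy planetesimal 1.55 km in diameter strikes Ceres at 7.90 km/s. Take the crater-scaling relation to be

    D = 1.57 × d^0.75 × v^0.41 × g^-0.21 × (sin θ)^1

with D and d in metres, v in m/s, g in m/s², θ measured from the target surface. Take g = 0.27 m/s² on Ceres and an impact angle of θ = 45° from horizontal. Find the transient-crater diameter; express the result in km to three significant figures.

D ≈ 14.3 km

In SI units: d = 1550 m, v = 7900 m/s.
d^0.75 = 1550^0.75 = 247.0
v^0.41 = 7900^0.41 = 39.63
g^-0.21 = 0.27^-0.21 = 1.316
(sin 45°)^1 = 0.7071^1 = 0.7071
D = 1.57 × 247.0 × 39.63 × 1.316 × 0.7071 = 14301 m
   = 14.30 km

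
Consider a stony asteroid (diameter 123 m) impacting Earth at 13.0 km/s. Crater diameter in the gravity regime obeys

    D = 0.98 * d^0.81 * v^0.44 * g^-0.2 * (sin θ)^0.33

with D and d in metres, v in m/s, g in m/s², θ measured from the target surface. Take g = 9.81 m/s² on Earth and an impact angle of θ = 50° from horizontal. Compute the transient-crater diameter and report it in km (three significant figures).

In SI units: v = 13000 m/s.
d^0.81 = 123^0.81 = 49.30
v^0.44 = 13000^0.44 = 64.59
g^-0.2 = 9.81^-0.2 = 0.6334
(sin 50°)^0.33 = 0.7660^0.33 = 0.9158
D = 0.98 × 49.30 × 64.59 × 0.6334 × 0.9158 = 1810 m
   = 1.810 km

D ≈ 1.81 km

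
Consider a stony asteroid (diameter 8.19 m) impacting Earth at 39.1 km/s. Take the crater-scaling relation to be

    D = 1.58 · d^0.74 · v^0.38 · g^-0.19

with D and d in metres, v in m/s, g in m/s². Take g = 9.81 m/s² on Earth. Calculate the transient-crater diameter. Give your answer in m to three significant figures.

D ≈ 270 m

In SI units: v = 39100 m/s.
d^0.74 = 8.19^0.74 = 4.741
v^0.38 = 39100^0.38 = 55.59
g^-0.19 = 9.81^-0.19 = 0.6480
D = 1.58 × 4.741 × 55.59 × 0.6480 = 269.8 m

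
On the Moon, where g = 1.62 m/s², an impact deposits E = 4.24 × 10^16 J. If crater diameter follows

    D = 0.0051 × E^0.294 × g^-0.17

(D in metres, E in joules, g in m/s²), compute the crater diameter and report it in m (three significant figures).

D ≈ 363 m

E^0.294 = (4.24 × 10^16)^0.294 = 7.735 × 10^4
g^-0.17 = 1.62^-0.17 = 0.9213
D = 0.0051 × 7.735 × 10^4 × 0.9213 = 363.4 m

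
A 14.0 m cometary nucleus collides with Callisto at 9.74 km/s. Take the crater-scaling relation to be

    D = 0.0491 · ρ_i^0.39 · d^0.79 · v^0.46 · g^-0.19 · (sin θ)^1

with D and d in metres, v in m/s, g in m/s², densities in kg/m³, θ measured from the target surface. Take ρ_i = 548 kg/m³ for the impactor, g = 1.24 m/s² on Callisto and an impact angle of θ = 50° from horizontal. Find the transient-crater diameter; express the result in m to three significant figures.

D ≈ 232 m

In SI units: v = 9740 m/s.
ρ_i^0.39 = 548^0.39 = 11.70
d^0.79 = 14^0.79 = 8.043
v^0.46 = 9740^0.46 = 68.35
g^-0.19 = 1.24^-0.19 = 0.9600
(sin 50°)^1 = 0.7660^1 = 0.7660
D = 0.0491 × 11.70 × 8.043 × 68.35 × 0.9600 × 0.7660 = 232.2 m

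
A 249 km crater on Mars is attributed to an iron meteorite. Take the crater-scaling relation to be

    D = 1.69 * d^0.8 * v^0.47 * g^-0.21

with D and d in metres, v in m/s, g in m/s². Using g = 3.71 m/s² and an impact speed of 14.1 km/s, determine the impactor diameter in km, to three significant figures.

d ≈ 14.9 km

Rearranging for d: d = [D / (1.69 · 14100^0.47 · 3.71^-0.21)]^(1/0.8).
D = 249000 m.
14100^0.47 = 89.15
3.71^-0.21 = 0.7593
Denominator = 1.69 × 89.15 × 0.7593 = 114.4
D / 114.4 = 249000 / 114.4 = 2177
d = 2177^(1/0.8) = 2177^1.25 = 14870 m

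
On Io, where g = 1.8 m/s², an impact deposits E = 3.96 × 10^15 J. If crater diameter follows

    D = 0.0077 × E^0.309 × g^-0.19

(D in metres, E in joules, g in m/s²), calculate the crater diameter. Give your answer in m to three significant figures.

D ≈ 455 m

E^0.309 = (3.96 × 10^15)^0.309 = 6.602 × 10^4
g^-0.19 = 1.8^-0.19 = 0.8943
D = 0.0077 × 6.602 × 10^4 × 0.8943 = 454.6 m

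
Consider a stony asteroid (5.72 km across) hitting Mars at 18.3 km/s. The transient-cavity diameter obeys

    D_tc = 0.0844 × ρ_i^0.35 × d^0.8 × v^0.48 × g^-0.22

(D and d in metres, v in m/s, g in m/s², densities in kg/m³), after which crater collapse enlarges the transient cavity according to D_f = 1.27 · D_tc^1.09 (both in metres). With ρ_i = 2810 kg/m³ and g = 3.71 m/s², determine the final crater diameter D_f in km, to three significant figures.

D_f ≈ 416 km

In SI: d = 5720 m, v = 18300 m/s.
ρ_i^0.35 = 2810^0.35 = 16.11
d^0.8 = 5720^0.8 = 1014
v^0.48 = 18300^0.48 = 111.2
g^-0.22 = 3.71^-0.22 = 0.7494
D_tc = 0.0844 × 16.11 × 1014 × 111.2 × 0.7494 = 1.149 × 10^5 m
D_f = 1.27 × (1.149 × 10^5)^1.09 = 4.164 × 10^5 m
     = 416.4 km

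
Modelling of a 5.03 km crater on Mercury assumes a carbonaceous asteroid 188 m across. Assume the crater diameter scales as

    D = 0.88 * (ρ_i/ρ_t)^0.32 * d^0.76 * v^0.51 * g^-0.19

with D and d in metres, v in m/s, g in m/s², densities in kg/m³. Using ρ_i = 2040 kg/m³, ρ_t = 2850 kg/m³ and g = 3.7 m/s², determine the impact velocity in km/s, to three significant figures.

Rearranging for v: v = [D / (0.88 · (2040/2850)^0.32 · 188^0.76 · 3.7^-0.19)]^(1/0.51).
D = 5030 m.
(2040/2850)^0.32 = 0.8985
188^0.76 = 53.50
3.7^-0.19 = 0.7799
Denominator = 0.88 × 0.8985 × 53.50 × 0.7799 = 32.99
D / 32.99 = 5030 / 32.99 = 152.5
v = 152.5^(1/0.51) = 152.5^1.9608 = 19097 m/s

v ≈ 19.1 km/s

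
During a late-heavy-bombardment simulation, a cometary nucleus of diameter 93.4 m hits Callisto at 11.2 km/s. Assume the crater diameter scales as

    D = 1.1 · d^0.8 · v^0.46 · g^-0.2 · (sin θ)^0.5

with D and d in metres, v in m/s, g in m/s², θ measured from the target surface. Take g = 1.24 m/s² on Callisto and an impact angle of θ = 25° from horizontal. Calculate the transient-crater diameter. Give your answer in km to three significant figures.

In SI units: v = 11200 m/s.
d^0.8 = 93.4^0.8 = 37.69
v^0.46 = 11200^0.46 = 72.89
g^-0.2 = 1.24^-0.2 = 0.9579
(sin 25°)^0.5 = 0.4226^0.5 = 0.6501
D = 1.1 × 37.69 × 72.89 × 0.9579 × 0.6501 = 1882 m
   = 1.882 km

D ≈ 1.88 km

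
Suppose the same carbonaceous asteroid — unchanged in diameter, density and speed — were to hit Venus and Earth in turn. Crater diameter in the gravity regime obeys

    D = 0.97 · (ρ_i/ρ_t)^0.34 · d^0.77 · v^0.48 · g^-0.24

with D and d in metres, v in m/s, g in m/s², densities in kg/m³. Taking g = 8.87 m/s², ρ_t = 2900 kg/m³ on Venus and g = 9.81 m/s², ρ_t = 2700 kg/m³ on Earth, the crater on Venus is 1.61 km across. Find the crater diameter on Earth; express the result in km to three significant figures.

The impactor-only factors (d, v, ρ_i) cancel in the ratio, leaving D_Earth/D_Venus = (g_Earth/g_Venus)^-0.24 · (ρ_t,Venus/ρ_t,Earth)^0.34.
(9.81/8.87)^-0.24 = 1.106^-0.24 = 0.9761
(2900/2700)^0.34 = 1.074^0.34 = 1.025
Ratio = 0.9761 × 1.025 = 1.001
D_Earth = 1.001 × 1.61 km = 1.61 km

D ≈ 1.61 km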